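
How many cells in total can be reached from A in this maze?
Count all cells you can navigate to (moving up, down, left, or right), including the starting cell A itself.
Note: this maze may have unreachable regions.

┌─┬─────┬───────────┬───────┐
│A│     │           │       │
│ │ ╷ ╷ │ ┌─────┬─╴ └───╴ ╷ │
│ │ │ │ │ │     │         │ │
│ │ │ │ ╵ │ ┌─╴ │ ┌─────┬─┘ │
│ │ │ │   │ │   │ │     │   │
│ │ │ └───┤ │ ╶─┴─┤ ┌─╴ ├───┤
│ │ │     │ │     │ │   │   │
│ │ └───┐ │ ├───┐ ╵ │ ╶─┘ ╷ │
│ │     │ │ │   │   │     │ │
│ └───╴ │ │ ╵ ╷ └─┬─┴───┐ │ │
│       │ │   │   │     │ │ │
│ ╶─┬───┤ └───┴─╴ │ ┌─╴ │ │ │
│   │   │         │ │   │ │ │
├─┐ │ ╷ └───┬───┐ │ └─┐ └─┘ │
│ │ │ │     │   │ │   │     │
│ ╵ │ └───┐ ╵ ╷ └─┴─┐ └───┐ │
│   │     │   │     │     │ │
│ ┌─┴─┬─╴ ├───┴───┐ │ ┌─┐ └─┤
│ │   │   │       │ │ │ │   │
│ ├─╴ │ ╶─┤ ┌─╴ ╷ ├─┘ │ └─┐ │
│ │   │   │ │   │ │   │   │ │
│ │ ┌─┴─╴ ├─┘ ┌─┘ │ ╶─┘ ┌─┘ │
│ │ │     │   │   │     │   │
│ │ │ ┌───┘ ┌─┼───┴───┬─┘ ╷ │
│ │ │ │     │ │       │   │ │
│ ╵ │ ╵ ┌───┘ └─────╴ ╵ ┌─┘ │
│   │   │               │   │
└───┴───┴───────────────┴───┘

Using BFS/flood-fill to find all reachable cells from A:
Maze size: 14 × 14 = 196 total cells
42 cell(s) are walled off and cannot be reached from A.
Reachable cells: 154

Reachable region (· marks reachable cells):

┌─┬─────┬───────────┬───────┐
│A│· · ·│· · · · · ·│· · · ·│
│ │ ╷ ╷ │ ┌─────┬─╴ └───╴ ╷ │
│·│·│·│·│·│· · ·│· · · · ·│·│
│ │ │ │ ╵ │ ┌─╴ │ ┌─────┬─┘ │
│·│·│·│· ·│·│· ·│·│· · ·│· ·│
│ │ │ └───┤ │ ╶─┴─┤ ┌─╴ ├───┤
│·│·│· · ·│·│· · ·│·│· ·│· ·│
│ │ └───┐ │ ├───┐ ╵ │ ╶─┘ ╷ │
│·│· · ·│·│·│· ·│· ·│· · ·│·│
│ └───╴ │ │ ╵ ╷ └─┬─┴───┐ │ │
│· · · ·│·│· ·│· ·│· · ·│·│·│
│ ╶─┬───┤ └───┴─╴ │ ┌─╴ │ │ │
│· ·│   │· · · · ·│·│· ·│·│·│
├─┐ │ ╷ └───┬───┐ │ └─┐ └─┘ │
│·│·│ │     │   │·│· ·│· · ·│
│ ╵ │ └───┐ ╵ ╷ └─┴─┐ └───┐ │
│· ·│     │   │     │· · ·│·│
│ ┌─┴─┬─╴ ├───┴───┐ │ ┌─┐ └─┤
│·│· ·│   │       │ │·│·│· ·│
│ ├─╴ │ ╶─┤ ┌─╴ ╷ ├─┘ │ └─┐ │
│·│· ·│   │ │   │ │· ·│· ·│·│
│ │ ┌─┴─╴ ├─┘ ┌─┘ │ ╶─┘ ┌─┘ │
│·│·│     │   │   │· · ·│· ·│
│ │ │ ┌───┘ ┌─┼───┴───┬─┘ ╷ │
│·│·│ │     │·│· · · ·│· ·│·│
│ ╵ │ ╵ ┌───┘ └─────╴ ╵ ┌─┘ │
│· ·│   │· · · · · · · ·│· ·│
└───┴───┴───────────────┴───┘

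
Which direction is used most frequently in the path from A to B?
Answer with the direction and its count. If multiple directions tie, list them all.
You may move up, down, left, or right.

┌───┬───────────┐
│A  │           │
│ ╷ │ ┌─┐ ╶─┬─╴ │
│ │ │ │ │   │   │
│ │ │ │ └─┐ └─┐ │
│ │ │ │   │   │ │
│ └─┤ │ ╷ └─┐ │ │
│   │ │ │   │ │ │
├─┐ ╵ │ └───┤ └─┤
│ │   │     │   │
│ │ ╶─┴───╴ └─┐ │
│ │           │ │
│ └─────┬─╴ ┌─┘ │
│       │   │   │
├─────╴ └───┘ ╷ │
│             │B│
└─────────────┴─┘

Directions: down, down, down, right, down, right, up, up, up, up, right, right, down, right, down, right, down, down, right, down, down, down
Counts: {'down': 11, 'right': 7, 'up': 4}
Most common: down (11 times)

Solution:

┌───┬───────────┐
│A  │↱ → ↓      │
│ ╷ │ ┌─┐ ╶─┬─╴ │
│↓│ │↑│ │↳ ↓│   │
│ │ │ │ └─┐ └─┐ │
│↓│ │↑│   │↳ ↓│ │
│ └─┤ │ ╷ └─┐ │ │
│↳ ↓│↑│ │   │↓│ │
├─┐ ╵ │ └───┤ └─┤
│ │↳ ↑│     │↳ ↓│
│ │ ╶─┴───╴ └─┐ │
│ │           │↓│
│ └─────┬─╴ ┌─┘ │
│       │   │  ↓│
├─────╴ └───┘ ╷ │
│             │B│
└─────────────┴─┘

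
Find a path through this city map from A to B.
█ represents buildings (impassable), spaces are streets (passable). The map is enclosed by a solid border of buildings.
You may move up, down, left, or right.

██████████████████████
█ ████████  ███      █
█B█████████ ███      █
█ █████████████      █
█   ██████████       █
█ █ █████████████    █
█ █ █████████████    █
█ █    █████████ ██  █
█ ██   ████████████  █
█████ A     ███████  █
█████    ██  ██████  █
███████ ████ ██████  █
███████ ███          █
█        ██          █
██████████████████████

Finding the shortest path from A to B:
Movement: cardinal only
Path length: 12 steps
Directions: up → up → left → left → left → up → up → up → left → left → up → up

Solution:

██████████████████████
█ ████████  ███      █
█B█████████ ███      █
█↑█████████████      █
█↑←↰██████████       █
█ █↑█████████████    █
█ █↑█████████████    █
█ █↑←←↰█████████ ██  █
█ ██  ↑████████████  █
█████ A     ███████  █
█████    ██  ██████  █
███████ ████ ██████  █
███████ ███          █
█        ██          █
██████████████████████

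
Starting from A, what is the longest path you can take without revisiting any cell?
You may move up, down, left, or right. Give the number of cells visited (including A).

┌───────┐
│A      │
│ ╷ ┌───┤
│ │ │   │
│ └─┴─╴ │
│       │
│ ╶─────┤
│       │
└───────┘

Finding longest simple path using DFS:
Start: (0, 0)
Longest path visits 8 cells
Path: A → down → down → right → right → right → up → left

Solution:

┌───────┐
│A      │
│ ╷ ┌───┤
│↓│ │B ↰│
│ └─┴─╴ │
│↳ → → ↑│
│ ╶─────┤
│       │
└───────┘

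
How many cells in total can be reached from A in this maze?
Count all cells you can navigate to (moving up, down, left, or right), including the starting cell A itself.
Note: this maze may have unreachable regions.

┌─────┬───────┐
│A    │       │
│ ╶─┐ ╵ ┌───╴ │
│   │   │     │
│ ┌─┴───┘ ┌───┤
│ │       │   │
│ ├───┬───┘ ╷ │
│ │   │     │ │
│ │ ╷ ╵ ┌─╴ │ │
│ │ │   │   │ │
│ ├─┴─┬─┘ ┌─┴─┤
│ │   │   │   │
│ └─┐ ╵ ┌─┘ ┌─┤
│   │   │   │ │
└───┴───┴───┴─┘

Using BFS/flood-fill to find all reachable cells from A:
Maze size: 7 × 7 = 49 total cells
25 cell(s) are walled off and cannot be reached from A.
Reachable cells: 24

Reachable region (· marks reachable cells):

┌─────┬───────┐
│A · ·│· · · ·│
│ ╶─┐ ╵ ┌───╴ │
│· ·│· ·│· · ·│
│ ┌─┴───┘ ┌───┤
│·│· · · ·│   │
│ ├───┬───┘ ╷ │
│·│   │     │ │
│ │ ╷ ╵ ┌─╴ │ │
│·│ │   │   │ │
│ ├─┴─┬─┘ ┌─┴─┤
│·│   │   │   │
│ └─┐ ╵ ┌─┘ ┌─┤
│· ·│   │   │ │
└───┴───┴───┴─┘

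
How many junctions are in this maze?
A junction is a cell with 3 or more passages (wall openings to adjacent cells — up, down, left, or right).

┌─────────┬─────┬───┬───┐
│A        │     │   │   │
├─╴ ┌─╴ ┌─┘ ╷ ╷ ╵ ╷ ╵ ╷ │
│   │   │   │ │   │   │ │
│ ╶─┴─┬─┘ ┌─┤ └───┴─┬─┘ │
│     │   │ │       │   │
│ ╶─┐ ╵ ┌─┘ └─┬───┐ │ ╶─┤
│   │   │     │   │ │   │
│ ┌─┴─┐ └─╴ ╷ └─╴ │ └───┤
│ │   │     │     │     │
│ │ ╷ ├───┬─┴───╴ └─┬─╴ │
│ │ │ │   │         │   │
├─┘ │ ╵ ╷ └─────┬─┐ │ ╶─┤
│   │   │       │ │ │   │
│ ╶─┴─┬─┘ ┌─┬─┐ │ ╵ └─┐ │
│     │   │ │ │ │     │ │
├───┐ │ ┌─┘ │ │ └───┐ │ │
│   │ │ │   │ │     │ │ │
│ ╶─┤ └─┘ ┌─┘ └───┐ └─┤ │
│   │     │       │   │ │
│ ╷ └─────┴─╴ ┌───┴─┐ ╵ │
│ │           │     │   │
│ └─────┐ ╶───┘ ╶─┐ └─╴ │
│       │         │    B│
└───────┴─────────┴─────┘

Checking each cell for number of passages:

Junctions found (3+ passages):
  (0, 1): 3 passages
  (0, 3): 3 passages
  (0, 6): 3 passages
  (2, 0): 3 passages
  (3, 0): 3 passages
  (3, 3): 3 passages
  (3, 5): 4 passages
  (4, 8): 3 passages
  (5, 8): 3 passages
  (6, 4): 3 passages
  (7, 9): 3 passages
  (9, 0): 3 passages
  (9, 6): 4 passages
  (10, 4): 3 passages
  (10, 11): 3 passages
  (11, 7): 3 passages
Total junctions: 16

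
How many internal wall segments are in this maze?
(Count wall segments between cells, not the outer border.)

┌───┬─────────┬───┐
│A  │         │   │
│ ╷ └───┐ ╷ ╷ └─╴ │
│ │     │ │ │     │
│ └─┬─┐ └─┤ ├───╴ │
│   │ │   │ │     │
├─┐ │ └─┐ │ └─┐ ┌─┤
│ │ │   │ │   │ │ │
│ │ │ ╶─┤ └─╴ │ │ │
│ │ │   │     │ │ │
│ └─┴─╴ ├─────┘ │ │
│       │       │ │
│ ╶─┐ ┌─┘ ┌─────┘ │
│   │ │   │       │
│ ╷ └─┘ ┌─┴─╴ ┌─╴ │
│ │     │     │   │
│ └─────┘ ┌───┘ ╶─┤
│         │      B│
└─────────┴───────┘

Counting internal wall segments:
Total internal walls: 64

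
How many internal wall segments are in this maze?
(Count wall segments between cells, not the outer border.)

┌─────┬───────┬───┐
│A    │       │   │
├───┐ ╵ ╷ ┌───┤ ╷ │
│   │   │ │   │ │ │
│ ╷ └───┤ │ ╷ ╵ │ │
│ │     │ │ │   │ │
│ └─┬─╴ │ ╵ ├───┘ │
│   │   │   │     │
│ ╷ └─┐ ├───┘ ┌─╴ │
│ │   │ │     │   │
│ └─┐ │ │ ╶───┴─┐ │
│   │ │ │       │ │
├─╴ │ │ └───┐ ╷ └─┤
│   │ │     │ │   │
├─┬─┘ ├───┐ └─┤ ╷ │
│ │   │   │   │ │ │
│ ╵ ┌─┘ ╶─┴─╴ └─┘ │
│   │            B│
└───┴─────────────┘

Counting internal wall segments:
Total internal walls: 64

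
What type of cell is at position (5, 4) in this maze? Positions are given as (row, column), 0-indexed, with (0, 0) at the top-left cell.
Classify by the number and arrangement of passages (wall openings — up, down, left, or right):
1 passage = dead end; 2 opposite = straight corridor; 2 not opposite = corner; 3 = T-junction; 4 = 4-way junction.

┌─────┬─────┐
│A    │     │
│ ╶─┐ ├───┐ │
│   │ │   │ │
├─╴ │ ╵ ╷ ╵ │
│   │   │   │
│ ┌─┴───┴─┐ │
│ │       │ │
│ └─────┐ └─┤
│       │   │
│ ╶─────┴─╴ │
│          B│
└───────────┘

Checking cell at (5, 4):
Number of passages: 2
Cell type: straight corridor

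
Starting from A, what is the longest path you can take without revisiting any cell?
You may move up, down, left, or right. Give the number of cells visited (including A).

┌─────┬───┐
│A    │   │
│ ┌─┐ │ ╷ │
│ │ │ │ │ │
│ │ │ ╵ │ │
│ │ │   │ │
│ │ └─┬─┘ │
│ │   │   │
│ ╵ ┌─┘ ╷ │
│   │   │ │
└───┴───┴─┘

Finding longest simple path using DFS:
Start: (0, 0)
Longest path visits 15 cells
Path: A → right → right → down → down → right → up → up → right → down → down → down → left → down → left

Solution:

┌─────┬───┐
│A → ↓│↱ ↓│
│ ┌─┐ │ ╷ │
│ │ │↓│↑│↓│
│ │ │ ╵ │ │
│ │ │↳ ↑│↓│
│ │ └─┬─┘ │
│ │   │↓ ↲│
│ ╵ ┌─┘ ╷ │
│   │B ↲│ │
└───┴───┴─┘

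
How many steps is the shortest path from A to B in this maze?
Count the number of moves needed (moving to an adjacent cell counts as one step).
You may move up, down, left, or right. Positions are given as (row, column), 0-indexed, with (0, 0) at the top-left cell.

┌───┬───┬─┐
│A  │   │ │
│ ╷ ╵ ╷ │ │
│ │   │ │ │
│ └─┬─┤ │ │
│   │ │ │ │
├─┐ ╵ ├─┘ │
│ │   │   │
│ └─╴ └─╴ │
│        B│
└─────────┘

Using BFS to find shortest path:
Start: (0, 0), End: (4, 4)
Path found:
(0,0) → (1,0) → (2,0) → (2,1) → (3,1) → (3,2) → (4,2) → (4,3) → (4,4)
Number of steps: 8

Solution:

┌───┬───┬─┐
│A  │   │ │
│ ╷ ╵ ╷ │ │
│↓│   │ │ │
│ └─┬─┤ │ │
│↳ ↓│ │ │ │
├─┐ ╵ ├─┘ │
│ │↳ ↓│   │
│ └─╴ └─╴ │
│    ↳ → B│
└─────────┘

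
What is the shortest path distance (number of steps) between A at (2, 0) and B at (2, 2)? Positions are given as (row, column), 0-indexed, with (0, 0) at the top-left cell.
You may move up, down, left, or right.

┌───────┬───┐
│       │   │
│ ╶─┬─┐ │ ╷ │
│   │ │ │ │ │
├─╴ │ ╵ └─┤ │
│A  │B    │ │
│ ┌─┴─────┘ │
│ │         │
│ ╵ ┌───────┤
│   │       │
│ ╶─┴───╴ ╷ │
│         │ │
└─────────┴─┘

Finding path from (2, 0) to (2, 2):
Path: (2,0) → (2,1) → (1,1) → (1,0) → (0,0) → (0,1) → (0,2) → (0,3) → (1,3) → (2,3) → (2,2)
Distance: 10 steps

Solution:

┌───────┬───┐
│↱ → → ↓│   │
│ ╶─┬─┐ │ ╷ │
│↑ ↰│ │↓│ │ │
├─╴ │ ╵ └─┤ │
│A ↑│B ↲  │ │
│ ┌─┴─────┘ │
│ │         │
│ ╵ ┌───────┤
│   │       │
│ ╶─┴───╴ ╷ │
│         │ │
└─────────┴─┘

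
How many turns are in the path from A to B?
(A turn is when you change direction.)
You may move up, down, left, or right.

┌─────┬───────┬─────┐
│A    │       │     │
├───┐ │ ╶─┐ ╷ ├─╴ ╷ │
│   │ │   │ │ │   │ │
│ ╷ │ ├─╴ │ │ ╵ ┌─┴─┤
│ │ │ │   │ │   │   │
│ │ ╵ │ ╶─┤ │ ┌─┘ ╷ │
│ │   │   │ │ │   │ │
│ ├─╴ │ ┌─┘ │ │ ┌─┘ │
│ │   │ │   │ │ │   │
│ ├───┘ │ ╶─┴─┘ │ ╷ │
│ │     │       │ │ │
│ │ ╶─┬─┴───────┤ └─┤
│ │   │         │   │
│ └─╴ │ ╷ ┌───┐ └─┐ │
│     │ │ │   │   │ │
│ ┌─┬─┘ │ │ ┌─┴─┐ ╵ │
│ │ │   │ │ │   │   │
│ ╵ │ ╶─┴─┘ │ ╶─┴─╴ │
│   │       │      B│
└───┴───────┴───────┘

Directions: right, right, down, down, down, left, up, up, left, down, down, down, down, down, down, right, right, up, left, up, right, right, up, up, up, right, up, left, up, right, right, down, down, down, down, left, down, right, right, right, up, up, right, up, right, down, down, left, down, down, right, down, down, down
Number of turns: 29

Solution:

┌─────┬───────┬─────┐
│A → ↓│↱ → ↓  │     │
├───┐ │ ╶─┐ ╷ ├─╴ ╷ │
│↓ ↰│↓│↑ ↰│↓│ │   │ │
│ ╷ │ ├─╴ │ │ ╵ ┌─┴─┤
│↓│↑│↓│↱ ↑│↓│   │↱ ↓│
│ │ ╵ │ ╶─┤ │ ┌─┘ ╷ │
│↓│↑ ↲│↑  │↓│ │↱ ↑│↓│
│ ├─╴ │ ┌─┘ │ │ ┌─┘ │
│↓│   │↑│↓ ↲│ │↑│↓ ↲│
│ ├───┘ │ ╶─┴─┘ │ ╷ │
│↓│↱ → ↑│↳ → → ↑│↓│ │
│ │ ╶─┬─┴───────┤ └─┤
│↓│↑ ↰│         │↳ ↓│
│ └─╴ │ ╷ ┌───┐ └─┐ │
│↳ → ↑│ │ │   │   │↓│
│ ┌─┬─┘ │ │ ┌─┴─┐ ╵ │
│ │ │   │ │ │   │  ↓│
│ ╵ │ ╶─┴─┘ │ ╶─┴─╴ │
│   │       │      B│
└───┴───────┴───────┘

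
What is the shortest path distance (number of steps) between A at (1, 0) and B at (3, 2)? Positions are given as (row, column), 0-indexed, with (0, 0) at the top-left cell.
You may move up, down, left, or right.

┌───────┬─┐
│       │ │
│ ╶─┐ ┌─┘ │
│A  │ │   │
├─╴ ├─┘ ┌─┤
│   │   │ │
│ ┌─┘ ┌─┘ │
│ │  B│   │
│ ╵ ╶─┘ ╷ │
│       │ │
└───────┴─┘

Finding path from (1, 0) to (3, 2):
Path: (1,0) → (1,1) → (2,1) → (2,0) → (3,0) → (4,0) → (4,1) → (3,1) → (3,2)
Distance: 8 steps

Solution:

┌───────┬─┐
│       │ │
│ ╶─┐ ┌─┘ │
│A ↓│ │   │
├─╴ ├─┘ ┌─┤
│↓ ↲│   │ │
│ ┌─┘ ┌─┘ │
│↓│↱ B│   │
│ ╵ ╶─┘ ╷ │
│↳ ↑    │ │
└───────┴─┘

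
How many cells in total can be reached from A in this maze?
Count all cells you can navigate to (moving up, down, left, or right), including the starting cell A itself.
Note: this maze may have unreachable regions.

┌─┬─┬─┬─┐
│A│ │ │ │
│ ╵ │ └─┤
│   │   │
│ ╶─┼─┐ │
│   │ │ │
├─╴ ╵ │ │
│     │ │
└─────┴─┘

Using BFS/flood-fill to find all reachable cells from A:
Maze size: 4 × 4 = 16 total cells
6 cell(s) are walled off and cannot be reached from A.
Reachable cells: 10

Reachable region (· marks reachable cells):

┌─┬─┬─┬─┐
│A│·│ │ │
│ ╵ │ └─┤
│· ·│   │
│ ╶─┼─┐ │
│· ·│·│ │
├─╴ ╵ │ │
│· · ·│ │
└─────┴─┘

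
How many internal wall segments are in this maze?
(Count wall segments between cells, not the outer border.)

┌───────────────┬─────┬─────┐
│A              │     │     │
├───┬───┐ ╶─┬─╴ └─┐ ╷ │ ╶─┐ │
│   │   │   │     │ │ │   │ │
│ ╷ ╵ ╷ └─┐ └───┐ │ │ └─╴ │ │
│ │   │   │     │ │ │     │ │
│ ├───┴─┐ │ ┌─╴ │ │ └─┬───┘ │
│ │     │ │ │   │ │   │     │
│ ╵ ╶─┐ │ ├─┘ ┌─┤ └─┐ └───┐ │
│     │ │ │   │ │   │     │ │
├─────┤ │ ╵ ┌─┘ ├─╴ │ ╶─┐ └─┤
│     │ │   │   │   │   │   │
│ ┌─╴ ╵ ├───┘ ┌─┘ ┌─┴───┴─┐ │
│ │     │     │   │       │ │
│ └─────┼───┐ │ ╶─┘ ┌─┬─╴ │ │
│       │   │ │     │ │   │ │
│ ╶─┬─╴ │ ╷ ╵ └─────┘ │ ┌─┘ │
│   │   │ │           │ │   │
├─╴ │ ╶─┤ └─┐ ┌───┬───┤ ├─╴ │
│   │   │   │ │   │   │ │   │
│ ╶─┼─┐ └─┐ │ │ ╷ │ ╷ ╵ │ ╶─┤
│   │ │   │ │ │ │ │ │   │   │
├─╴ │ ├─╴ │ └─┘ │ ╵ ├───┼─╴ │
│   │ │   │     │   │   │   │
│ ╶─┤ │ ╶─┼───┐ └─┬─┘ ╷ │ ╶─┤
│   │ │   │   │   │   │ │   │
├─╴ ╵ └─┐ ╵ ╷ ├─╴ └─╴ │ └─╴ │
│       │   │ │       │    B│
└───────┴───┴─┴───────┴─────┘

Counting internal wall segments:
Total internal walls: 169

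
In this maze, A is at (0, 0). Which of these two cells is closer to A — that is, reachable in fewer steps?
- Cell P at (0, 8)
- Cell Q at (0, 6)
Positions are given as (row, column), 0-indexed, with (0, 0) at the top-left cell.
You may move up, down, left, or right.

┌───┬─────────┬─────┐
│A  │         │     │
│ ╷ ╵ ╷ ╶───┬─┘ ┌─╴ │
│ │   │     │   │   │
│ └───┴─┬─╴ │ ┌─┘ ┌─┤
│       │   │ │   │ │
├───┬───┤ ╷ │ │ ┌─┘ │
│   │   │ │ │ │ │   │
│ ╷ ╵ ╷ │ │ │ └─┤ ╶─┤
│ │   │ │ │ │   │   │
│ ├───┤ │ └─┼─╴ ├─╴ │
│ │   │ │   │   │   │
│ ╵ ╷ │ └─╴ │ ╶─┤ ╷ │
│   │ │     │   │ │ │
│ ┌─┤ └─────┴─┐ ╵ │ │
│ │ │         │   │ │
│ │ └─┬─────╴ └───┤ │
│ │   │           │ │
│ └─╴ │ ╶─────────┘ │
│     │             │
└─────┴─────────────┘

Shortest path A → P at (0, 8): 68 steps
Shortest path A → Q at (0, 6): 8 steps

Q is closer (8 steps vs 68 steps).

Path to P:

┌───┬─────────┬─────┐
│A ↓│↱ ↓      │↱ P  │
│ ╷ ╵ ╷ ╶───┬─┘ ┌─╴ │
│ │↳ ↑│↳ → ↓│↱ ↑│   │
│ └───┴─┬─╴ │ ┌─┘ ┌─┤
│       │↓ ↲│↑│   │ │
├───┬───┤ ╷ │ │ ┌─┘ │
│↓ ↰│↓ ↰│↓│ │↑│ │   │
│ ╷ ╵ ╷ │ │ │ └─┤ ╶─┤
│↓│↑ ↲│↑│↓│ │↑ ↰│   │
│ ├───┤ │ └─┼─╴ ├─╴ │
│↓│↱ ↓│↑│↳ ↓│↱ ↑│↓ ↰│
│ ╵ ╷ │ └─╴ │ ╶─┤ ╷ │
│↳ ↑│↓│↑ ← ↲│↑ ↰│↓│↑│
│ ┌─┤ └─────┴─┐ ╵ │ │
│ │ │↳ → → → ↓│↑ ↲│↑│
│ │ └─┬─────╴ └───┤ │
│ │   │↓ ← ← ↲    │↑│
│ └─╴ │ ╶─────────┘ │
│     │↳ → → → → → ↑│
└─────┴─────────────┘

Path to Q:

┌───┬─────────┬─────┐
│A ↓│↱ → → → Q│     │
│ ╷ ╵ ╷ ╶───┬─┘ ┌─╴ │
│ │↳ ↑│     │   │   │
│ └───┴─┬─╴ │ ┌─┘ ┌─┤
│       │   │ │   │ │
├───┬───┤ ╷ │ │ ┌─┘ │
│   │   │ │ │ │ │   │
│ ╷ ╵ ╷ │ │ │ └─┤ ╶─┤
│ │   │ │ │ │   │   │
│ ├───┤ │ └─┼─╴ ├─╴ │
│ │   │ │   │   │   │
│ ╵ ╷ │ └─╴ │ ╶─┤ ╷ │
│   │ │     │   │ │ │
│ ┌─┤ └─────┴─┐ ╵ │ │
│ │ │         │   │ │
│ │ └─┬─────╴ └───┤ │
│ │   │           │ │
│ └─╴ │ ╶─────────┘ │
│     │             │
└─────┴─────────────┘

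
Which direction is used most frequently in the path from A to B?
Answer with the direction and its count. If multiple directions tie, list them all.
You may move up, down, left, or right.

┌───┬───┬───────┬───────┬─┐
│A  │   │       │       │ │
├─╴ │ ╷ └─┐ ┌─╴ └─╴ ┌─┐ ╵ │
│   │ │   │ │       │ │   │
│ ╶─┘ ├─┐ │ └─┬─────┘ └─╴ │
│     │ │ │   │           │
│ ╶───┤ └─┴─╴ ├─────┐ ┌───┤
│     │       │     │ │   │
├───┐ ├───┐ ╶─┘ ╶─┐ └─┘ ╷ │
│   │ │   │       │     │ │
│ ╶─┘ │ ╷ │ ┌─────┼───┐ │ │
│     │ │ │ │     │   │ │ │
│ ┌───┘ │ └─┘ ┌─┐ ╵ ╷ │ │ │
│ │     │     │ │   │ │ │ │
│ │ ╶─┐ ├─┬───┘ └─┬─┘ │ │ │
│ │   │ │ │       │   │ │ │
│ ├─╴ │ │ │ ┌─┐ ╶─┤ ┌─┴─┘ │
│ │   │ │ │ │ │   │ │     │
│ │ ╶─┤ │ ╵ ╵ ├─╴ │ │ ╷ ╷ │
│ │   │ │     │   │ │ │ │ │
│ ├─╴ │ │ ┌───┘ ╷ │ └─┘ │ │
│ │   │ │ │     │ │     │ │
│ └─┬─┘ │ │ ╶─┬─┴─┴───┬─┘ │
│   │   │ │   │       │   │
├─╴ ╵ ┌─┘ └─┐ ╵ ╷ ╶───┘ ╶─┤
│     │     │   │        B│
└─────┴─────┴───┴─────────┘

Directions: right, down, left, down, down, right, right, down, down, left, left, down, down, down, down, down, down, right, down, right, up, right, up, up, up, up, up, up, up, right, down, down, right, right, up, right, right, down, right, up, right, down, down, left, down, down, down, right, right, up, up, right, down, down, down, left, down, right
Counts: {'right': 17, 'down': 24, 'left': 5, 'up': 12}
Most common: down (24 times)

Solution:

┌───┬───┬───────┬───────┬─┐
│A ↓│   │       │       │ │
├─╴ │ ╷ └─┐ ┌─╴ └─╴ ┌─┐ ╵ │
│↓ ↲│ │   │ │       │ │   │
│ ╶─┘ ├─┐ │ └─┬─────┘ └─╴ │
│↓    │ │ │   │           │
│ ╶───┤ └─┴─╴ ├─────┐ ┌───┤
│↳ → ↓│       │     │ │   │
├───┐ ├───┐ ╶─┘ ╶─┐ └─┘ ╷ │
│   │↓│↱ ↓│       │     │ │
│ ╶─┘ │ ╷ │ ┌─────┼───┐ │ │
│↓ ← ↲│↑│↓│ │↱ → ↓│↱ ↓│ │ │
│ ┌───┘ │ └─┘ ┌─┐ ╵ ╷ │ │ │
│↓│    ↑│↳ → ↑│ │↳ ↑│↓│ │ │
│ │ ╶─┐ ├─┬───┘ └─┬─┘ │ │ │
│↓│   │↑│ │       │↓ ↲│ │ │
│ ├─╴ │ │ │ ┌─┐ ╶─┤ ┌─┴─┘ │
│↓│   │↑│ │ │ │   │↓│  ↱ ↓│
│ │ ╶─┤ │ ╵ ╵ ├─╴ │ │ ╷ ╷ │
│↓│   │↑│     │   │↓│ │↑│↓│
│ ├─╴ │ │ ┌───┘ ╷ │ └─┘ │ │
│↓│   │↑│ │     │ │↳ → ↑│↓│
│ └─┬─┘ │ │ ╶─┬─┴─┴───┬─┘ │
│↳ ↓│↱ ↑│ │   │       │↓ ↲│
├─╴ ╵ ┌─┘ └─┐ ╵ ╷ ╶───┘ ╶─┤
│  ↳ ↑│     │   │      ↳ B│
└─────┴─────┴───┴─────────┘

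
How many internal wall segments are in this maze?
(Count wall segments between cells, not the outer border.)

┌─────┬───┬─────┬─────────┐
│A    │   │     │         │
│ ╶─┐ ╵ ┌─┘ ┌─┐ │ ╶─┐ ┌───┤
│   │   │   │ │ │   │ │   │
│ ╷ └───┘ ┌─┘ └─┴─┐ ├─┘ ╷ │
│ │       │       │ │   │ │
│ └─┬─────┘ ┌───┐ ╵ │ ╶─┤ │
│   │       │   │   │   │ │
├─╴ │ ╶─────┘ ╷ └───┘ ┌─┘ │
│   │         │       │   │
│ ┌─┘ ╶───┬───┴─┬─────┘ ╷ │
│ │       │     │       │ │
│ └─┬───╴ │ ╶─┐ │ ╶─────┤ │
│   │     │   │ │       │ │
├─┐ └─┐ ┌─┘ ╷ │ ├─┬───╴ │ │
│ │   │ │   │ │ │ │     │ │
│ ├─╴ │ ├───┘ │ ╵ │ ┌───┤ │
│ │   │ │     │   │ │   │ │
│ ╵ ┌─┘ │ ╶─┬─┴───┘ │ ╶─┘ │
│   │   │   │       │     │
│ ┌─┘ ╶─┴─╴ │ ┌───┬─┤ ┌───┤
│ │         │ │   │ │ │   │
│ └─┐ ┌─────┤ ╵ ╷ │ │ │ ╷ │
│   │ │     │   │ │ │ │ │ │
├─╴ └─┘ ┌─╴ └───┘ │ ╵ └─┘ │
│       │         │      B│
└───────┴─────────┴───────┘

Counting internal wall segments:
Total internal walls: 144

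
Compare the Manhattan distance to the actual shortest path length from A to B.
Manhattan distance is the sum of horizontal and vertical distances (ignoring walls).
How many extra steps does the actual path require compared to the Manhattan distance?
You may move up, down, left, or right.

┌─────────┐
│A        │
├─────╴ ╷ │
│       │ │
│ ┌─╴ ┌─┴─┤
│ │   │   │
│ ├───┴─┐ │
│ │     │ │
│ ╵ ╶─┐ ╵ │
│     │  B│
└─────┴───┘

Manhattan distance: |4 - 0| + |4 - 0| = 8
Actual path length: 16
Extra steps: 16 - 8 = 8

Solution:

┌─────────┐
│A → → ↓  │
├─────╴ ╷ │
│↓ ← ← ↲│ │
│ ┌─╴ ┌─┴─┤
│↓│   │   │
│ ├───┴─┐ │
│↓│↱ → ↓│ │
│ ╵ ╶─┐ ╵ │
│↳ ↑  │↳ B│
└─────┴───┘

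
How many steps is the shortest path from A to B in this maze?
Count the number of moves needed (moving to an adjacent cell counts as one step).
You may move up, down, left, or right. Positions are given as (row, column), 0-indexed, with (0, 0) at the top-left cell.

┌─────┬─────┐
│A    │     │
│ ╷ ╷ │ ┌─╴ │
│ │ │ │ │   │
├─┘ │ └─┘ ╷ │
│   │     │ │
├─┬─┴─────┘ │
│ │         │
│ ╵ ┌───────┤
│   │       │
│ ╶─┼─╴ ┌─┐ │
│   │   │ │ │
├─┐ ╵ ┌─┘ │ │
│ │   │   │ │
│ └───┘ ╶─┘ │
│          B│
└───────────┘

Using BFS to find shortest path:
Start: (0, 0), End: (7, 5)
Path found:
(0,0) → (0,1) → (0,2) → (1,2) → (2,2) → (2,3) → (2,4) → (1,4) → (1,5) → (2,5) → (3,5) → (3,4) → (3,3) → (3,2) → (3,1) → (4,1) → (4,0) → (5,0) → (5,1) → (6,1) → (6,2) → (5,2) → (5,3) → (4,3) → (4,4) → (4,5) → (5,5) → (6,5) → (7,5)
Number of steps: 28

Solution:

┌─────┬─────┐
│A → ↓│     │
│ ╷ ╷ │ ┌─╴ │
│ │ │↓│ │↱ ↓│
├─┘ │ └─┘ ╷ │
│   │↳ → ↑│↓│
├─┬─┴─────┘ │
│ │↓ ← ← ← ↲│
│ ╵ ┌───────┤
│↓ ↲│  ↱ → ↓│
│ ╶─┼─╴ ┌─┐ │
│↳ ↓│↱ ↑│ │↓│
├─┐ ╵ ┌─┘ │ │
│ │↳ ↑│   │↓│
│ └───┘ ╶─┘ │
│          B│
└───────────┘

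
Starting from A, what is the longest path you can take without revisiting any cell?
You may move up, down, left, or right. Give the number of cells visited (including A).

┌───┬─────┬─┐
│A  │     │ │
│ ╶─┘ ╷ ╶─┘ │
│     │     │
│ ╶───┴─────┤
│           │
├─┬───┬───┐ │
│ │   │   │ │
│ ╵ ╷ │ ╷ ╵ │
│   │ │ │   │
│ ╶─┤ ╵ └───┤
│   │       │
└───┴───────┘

Finding longest simple path using DFS:
Start: (0, 0)
Longest path visits 23 cells
Path: A → down → down → right → right → right → right → right → down → down → left → up → left → down → down → left → up → up → left → down → left → down → right

Solution:

┌───┬─────┬─┐
│A  │     │ │
│ ╶─┘ ╷ ╶─┘ │
│↓    │     │
│ ╶───┴─────┤
│↳ → → → → ↓│
├─┬───┬───┐ │
│ │↓ ↰│↓ ↰│↓│
│ ╵ ╷ │ ╷ ╵ │
│↓ ↲│↑│↓│↑ ↲│
│ ╶─┤ ╵ └───┤
│↳ B│↑ ↲    │
└───┴───────┘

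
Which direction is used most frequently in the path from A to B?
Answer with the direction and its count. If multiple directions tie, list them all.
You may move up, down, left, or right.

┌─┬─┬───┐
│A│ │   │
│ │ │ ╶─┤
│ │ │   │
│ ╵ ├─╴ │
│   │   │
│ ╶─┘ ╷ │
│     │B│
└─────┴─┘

Directions: down, down, down, right, right, up, right, down
Counts: {'down': 4, 'right': 3, 'up': 1}
Most common: down (4 times)

Solution:

┌─┬─┬───┐
│A│ │   │
│ │ │ ╶─┤
│↓│ │   │
│ ╵ ├─╴ │
│↓  │↱ ↓│
│ ╶─┘ ╷ │
│↳ → ↑│B│
└─────┴─┘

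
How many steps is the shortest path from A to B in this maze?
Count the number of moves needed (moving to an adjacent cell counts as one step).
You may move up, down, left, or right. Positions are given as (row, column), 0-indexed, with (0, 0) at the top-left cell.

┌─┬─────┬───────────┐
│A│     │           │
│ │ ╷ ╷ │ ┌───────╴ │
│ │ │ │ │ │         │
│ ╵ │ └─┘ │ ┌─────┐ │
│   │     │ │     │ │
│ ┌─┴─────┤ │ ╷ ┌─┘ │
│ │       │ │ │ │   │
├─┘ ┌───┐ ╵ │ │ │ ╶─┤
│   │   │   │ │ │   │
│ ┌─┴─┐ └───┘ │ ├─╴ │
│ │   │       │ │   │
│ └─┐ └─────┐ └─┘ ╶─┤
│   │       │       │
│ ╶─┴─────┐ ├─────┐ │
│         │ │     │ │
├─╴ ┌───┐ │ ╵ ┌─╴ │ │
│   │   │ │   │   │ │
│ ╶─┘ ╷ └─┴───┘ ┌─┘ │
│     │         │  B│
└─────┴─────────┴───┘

Using BFS to find shortest path:
Start: (0, 0), End: (9, 9)
Path found:
(0,0) → (1,0) → (2,0) → (2,1) → (1,1) → (0,1) → (0,2) → (1,2) → (2,2) → (2,3) → (2,4) → (1,4) → (0,4) → (0,5) → (0,6) → (0,7) → (0,8) → (0,9) → (1,9) → (2,9) → (3,9) → (3,8) → (4,8) → (4,9) → (5,9) → (5,8) → (6,8) → (6,9) → (7,9) → (8,9) → (9,9)
Number of steps: 30

Solution:

┌─┬─────┬───────────┐
│A│↱ ↓  │↱ → → → → ↓│
│ │ ╷ ╷ │ ┌───────╴ │
│↓│↑│↓│ │↑│        ↓│
│ ╵ │ └─┘ │ ┌─────┐ │
│↳ ↑│↳ → ↑│ │     │↓│
│ ┌─┴─────┤ │ ╷ ┌─┘ │
│ │       │ │ │ │↓ ↲│
├─┘ ┌───┐ ╵ │ │ │ ╶─┤
│   │   │   │ │ │↳ ↓│
│ ┌─┴─┐ └───┘ │ ├─╴ │
│ │   │       │ │↓ ↲│
│ └─┐ └─────┐ └─┘ ╶─┤
│   │       │    ↳ ↓│
│ ╶─┴─────┐ ├─────┐ │
│         │ │     │↓│
├─╴ ┌───┐ │ ╵ ┌─╴ │ │
│   │   │ │   │   │↓│
│ ╶─┘ ╷ └─┴───┘ ┌─┘ │
│     │         │  B│
└─────┴─────────┴───┘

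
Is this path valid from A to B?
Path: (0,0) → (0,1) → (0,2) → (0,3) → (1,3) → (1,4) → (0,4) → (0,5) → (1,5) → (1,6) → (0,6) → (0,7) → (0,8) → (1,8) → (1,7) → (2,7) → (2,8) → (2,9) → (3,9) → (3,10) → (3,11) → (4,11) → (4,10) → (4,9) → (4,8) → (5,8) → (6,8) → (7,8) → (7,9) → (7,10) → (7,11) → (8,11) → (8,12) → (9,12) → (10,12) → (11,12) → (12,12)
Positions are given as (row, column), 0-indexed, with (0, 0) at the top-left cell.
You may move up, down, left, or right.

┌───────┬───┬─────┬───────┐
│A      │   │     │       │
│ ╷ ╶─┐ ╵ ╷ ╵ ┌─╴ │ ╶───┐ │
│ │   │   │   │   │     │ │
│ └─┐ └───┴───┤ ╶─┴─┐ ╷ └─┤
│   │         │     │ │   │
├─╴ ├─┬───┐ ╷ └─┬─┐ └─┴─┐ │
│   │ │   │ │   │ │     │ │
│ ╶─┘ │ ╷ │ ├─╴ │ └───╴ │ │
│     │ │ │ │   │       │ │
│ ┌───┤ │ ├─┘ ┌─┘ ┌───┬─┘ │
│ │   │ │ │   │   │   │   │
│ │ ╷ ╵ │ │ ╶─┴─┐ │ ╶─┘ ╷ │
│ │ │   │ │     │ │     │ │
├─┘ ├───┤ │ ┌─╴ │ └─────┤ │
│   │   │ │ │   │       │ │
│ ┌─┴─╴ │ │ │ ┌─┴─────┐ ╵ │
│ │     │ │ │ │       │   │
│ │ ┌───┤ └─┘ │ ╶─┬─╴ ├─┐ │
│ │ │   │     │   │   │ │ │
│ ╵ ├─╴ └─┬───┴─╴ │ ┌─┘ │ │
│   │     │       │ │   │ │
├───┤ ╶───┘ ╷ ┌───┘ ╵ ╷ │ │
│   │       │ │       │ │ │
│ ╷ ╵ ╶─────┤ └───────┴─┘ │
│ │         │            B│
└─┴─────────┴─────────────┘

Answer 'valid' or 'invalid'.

Checking path validity:
Result: All consecutive moves are passable.

valid

Correct solution:

┌───────┬───┬─────┬───────┐
│A → → ↓│↱ ↓│↱ → ↓│       │
│ ╷ ╶─┐ ╵ ╷ ╵ ┌─╴ │ ╶───┐ │
│ │   │↳ ↑│↳ ↑│↓ ↲│     │ │
│ └─┐ └───┴───┤ ╶─┴─┐ ╷ └─┤
│   │         │↳ → ↓│ │   │
├─╴ ├─┬───┐ ╷ └─┬─┐ └─┴─┐ │
│   │ │   │ │   │ │↳ → ↓│ │
│ ╶─┘ │ ╷ │ ├─╴ │ └───╴ │ │
│     │ │ │ │   │↓ ← ← ↲│ │
│ ┌───┤ │ ├─┘ ┌─┘ ┌───┬─┘ │
│ │   │ │ │   │  ↓│   │   │
│ │ ╷ ╵ │ │ ╶─┴─┐ │ ╶─┘ ╷ │
│ │ │   │ │     │↓│     │ │
├─┘ ├───┤ │ ┌─╴ │ └─────┤ │
│   │   │ │ │   │↳ → → ↓│ │
│ ┌─┴─╴ │ │ │ ┌─┴─────┐ ╵ │
│ │     │ │ │ │       │↳ ↓│
│ │ ┌───┤ └─┘ │ ╶─┬─╴ ├─┐ │
│ │ │   │     │   │   │ │↓│
│ ╵ ├─╴ └─┬───┴─╴ │ ┌─┘ │ │
│   │     │       │ │   │↓│
├───┤ ╶───┘ ╷ ┌───┘ ╵ ╷ │ │
│   │       │ │       │ │↓│
│ ╷ ╵ ╶─────┤ └───────┴─┘ │
│ │         │            B│
└─┴─────────┴─────────────┘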